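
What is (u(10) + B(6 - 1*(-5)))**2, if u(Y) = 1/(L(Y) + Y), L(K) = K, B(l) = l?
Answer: 48841/400 ≈ 122.10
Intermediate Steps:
u(Y) = 1/(2*Y) (u(Y) = 1/(Y + Y) = 1/(2*Y))
(u(10) + B(6 - 1*(-5)))**2 = ((1/2)/10 + (6 - 1*(-5)))**2 = ((1/2)*(1/10) + (6 + 5))**2 = (1/20 + 11)**2 = (221/20)**2 = 48841/400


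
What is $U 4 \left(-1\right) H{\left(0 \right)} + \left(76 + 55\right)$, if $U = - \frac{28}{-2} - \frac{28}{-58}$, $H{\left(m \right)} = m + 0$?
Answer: $131$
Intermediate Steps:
$H{\left(m \right)} = m$
$U = \frac{420}{29}$ ($U = \left(-28\right) \left(- \frac{1}{2}\right) - - \frac{14}{29} = 14 + \frac{14}{29} = \frac{420}{29} \approx 14.483$)
$U 4 \left(-1\right) H{\left(0 \right)} + \left(76 + 55\right) = \frac{420 \cdot 4 \left(-1\right) 0}{29} + \left(76 + 55\right) = \frac{420 \left(\left(-4\right) 0\right)}{29} + 131 = \frac{420}{29} \cdot 0 + 131 = 0 + 131 = 131$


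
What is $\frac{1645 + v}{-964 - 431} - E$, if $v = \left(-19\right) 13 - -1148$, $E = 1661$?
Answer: $- \frac{2319641}{1395} \approx -1662.8$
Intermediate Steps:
$v = 901$ ($v = -247 + 1148 = 901$)
$\frac{1645 + v}{-964 - 431} - E = \frac{1645 + 901}{-964 - 431} - 1661 = \frac{2546}{-1395} - 1661 = 2546 \left(- \frac{1}{1395}\right) - 1661 = - \frac{2546}{1395} - 1661 = - \frac{2319641}{1395}$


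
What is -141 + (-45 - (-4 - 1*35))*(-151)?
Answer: 765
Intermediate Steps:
-141 + (-45 - (-4 - 1*35))*(-151) = -141 + (-45 - (-4 - 35))*(-151) = -141 + (-45 - 1*(-39))*(-151) = -141 + (-45 + 39)*(-151) = -141 - 6*(-151) = -141 + 906 = 765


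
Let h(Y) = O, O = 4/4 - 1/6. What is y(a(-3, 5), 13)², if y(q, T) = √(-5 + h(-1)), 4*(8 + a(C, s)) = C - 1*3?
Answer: -25/6 ≈ -4.1667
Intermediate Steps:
O = ⅚ (O = 4*(¼) - 1*⅙ = 1 - ⅙ = ⅚ ≈ 0.83333)
h(Y) = ⅚
a(C, s) = -35/4 + C/4 (a(C, s) = -8 + (C - 1*3)/4 = -8 + (C - 3)/4 = -8 + (-3 + C)/4 = -8 + (-¾ + C/4) = -35/4 + C/4)
y(q, T) = 5*I*√6/6 (y(q, T) = √(-5 + ⅚) = √(-25/6) = 5*I*√6/6)
y(a(-3, 5), 13)² = (5*I*√6/6)² = -25/6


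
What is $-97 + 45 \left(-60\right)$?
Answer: $-2797$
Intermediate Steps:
$-97 + 45 \left(-60\right) = -97 - 2700 = -2797$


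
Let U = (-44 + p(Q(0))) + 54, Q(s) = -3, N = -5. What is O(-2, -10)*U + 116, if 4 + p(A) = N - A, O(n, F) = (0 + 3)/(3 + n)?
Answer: 128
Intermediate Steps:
O(n, F) = 3/(3 + n)
p(A) = -9 - A (p(A) = -4 + (-5 - A) = -9 - A)
U = 4 (U = (-44 + (-9 - 1*(-3))) + 54 = (-44 + (-9 + 3)) + 54 = (-44 - 6) + 54 = -50 + 54 = 4)
O(-2, -10)*U + 116 = (3/(3 - 2))*4 + 116 = (3/1)*4 + 116 = (3*1)*4 + 116 = 3*4 + 116 = 12 + 116 = 128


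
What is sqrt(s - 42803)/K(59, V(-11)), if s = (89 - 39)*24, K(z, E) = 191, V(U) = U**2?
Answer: I*sqrt(41603)/191 ≈ 1.0679*I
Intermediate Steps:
s = 1200 (s = 50*24 = 1200)
sqrt(s - 42803)/K(59, V(-11)) = sqrt(1200 - 42803)/191 = sqrt(-41603)*(1/191) = (I*sqrt(41603))*(1/191) = I*sqrt(41603)/191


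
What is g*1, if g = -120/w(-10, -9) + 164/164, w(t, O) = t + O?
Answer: 139/19 ≈ 7.3158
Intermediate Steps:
w(t, O) = O + t
g = 139/19 (g = -120/(-9 - 10) + 164/164 = -120/(-19) + 164*(1/164) = -120*(-1/19) + 1 = 120/19 + 1 = 139/19 ≈ 7.3158)
g*1 = (139/19)*1 = 139/19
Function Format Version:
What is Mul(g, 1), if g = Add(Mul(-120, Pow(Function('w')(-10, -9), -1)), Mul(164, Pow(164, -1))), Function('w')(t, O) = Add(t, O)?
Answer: Rational(139, 19) ≈ 7.3158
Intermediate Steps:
Function('w')(t, O) = Add(O, t)
g = Rational(139, 19) (g = Add(Mul(-120, Pow(Add(-9, -10), -1)), Mul(164, Pow(164, -1))) = Add(Mul(-120, Pow(-19, -1)), Mul(164, Rational(1, 164))) = Add(Mul(-120, Rational(-1, 19)), 1) = Add(Rational(120, 19), 1) = Rational(139, 19) ≈ 7.3158)
Mul(g, 1) = Mul(Rational(139, 19), 1) = Rational(139, 19)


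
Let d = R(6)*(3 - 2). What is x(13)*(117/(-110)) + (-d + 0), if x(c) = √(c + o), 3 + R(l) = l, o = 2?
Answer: -3 - 117*√15/110 ≈ -7.1194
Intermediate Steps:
R(l) = -3 + l
x(c) = √(2 + c) (x(c) = √(c + 2) = √(2 + c))
d = 3 (d = (-3 + 6)*(3 - 2) = 3*1 = 3)
x(13)*(117/(-110)) + (-d + 0) = √(2 + 13)*(117/(-110)) + (-1*3 + 0) = √15*(117*(-1/110)) + (-3 + 0) = √15*(-117/110) - 3 = -117*√15/110 - 3 = -3 - 117*√15/110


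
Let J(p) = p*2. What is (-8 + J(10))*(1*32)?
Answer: 384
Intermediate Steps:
J(p) = 2*p
(-8 + J(10))*(1*32) = (-8 + 2*10)*(1*32) = (-8 + 20)*32 = 12*32 = 384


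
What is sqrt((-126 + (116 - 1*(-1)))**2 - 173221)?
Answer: 2*I*sqrt(43285) ≈ 416.1*I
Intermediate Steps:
sqrt((-126 + (116 - 1*(-1)))**2 - 173221) = sqrt((-126 + (116 + 1))**2 - 173221) = sqrt((-126 + 117)**2 - 173221) = sqrt((-9)**2 - 173221) = sqrt(81 - 173221) = sqrt(-173140) = 2*I*sqrt(43285)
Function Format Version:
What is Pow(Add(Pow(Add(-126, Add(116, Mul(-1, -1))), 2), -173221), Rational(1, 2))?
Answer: Mul(2, I, Pow(43285, Rational(1, 2))) ≈ Mul(416.10, I)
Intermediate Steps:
Pow(Add(Pow(Add(-126, Add(116, Mul(-1, -1))), 2), -173221), Rational(1, 2)) = Pow(Add(Pow(Add(-126, Add(116, 1)), 2), -173221), Rational(1, 2)) = Pow(Add(Pow(Add(-126, 117), 2), -173221), Rational(1, 2)) = Pow(Add(Pow(-9, 2), -173221), Rational(1, 2)) = Pow(Add(81, -173221), Rational(1, 2)) = Pow(-173140, Rational(1, 2)) = Mul(2, I, Pow(43285, Rational(1, 2)))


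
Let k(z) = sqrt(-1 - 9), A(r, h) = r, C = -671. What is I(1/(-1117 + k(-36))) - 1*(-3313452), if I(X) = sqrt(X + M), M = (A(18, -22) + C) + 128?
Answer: 3313452 + sqrt((-586426 + 525*I*sqrt(10))/(1117 - I*sqrt(10))) ≈ 3.3135e+6 - 22.913*I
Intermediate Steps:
k(z) = I*sqrt(10) (k(z) = sqrt(-10) = I*sqrt(10))
M = -525 (M = (18 - 671) + 128 = -653 + 128 = -525)
I(X) = sqrt(-525 + X) (I(X) = sqrt(X - 525) = sqrt(-525 + X))
I(1/(-1117 + k(-36))) - 1*(-3313452) = sqrt(-525 + 1/(-1117 + I*sqrt(10))) - 1*(-3313452) = sqrt(-525 + 1/(-1117 + I*sqrt(10))) + 3313452 = 3313452 + sqrt(-525 + 1/(-1117 + I*sqrt(10)))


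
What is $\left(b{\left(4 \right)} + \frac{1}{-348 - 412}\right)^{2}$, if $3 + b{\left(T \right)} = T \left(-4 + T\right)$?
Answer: $\frac{5202961}{577600} \approx 9.0079$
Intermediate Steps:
$b{\left(T \right)} = -3 + T \left(-4 + T\right)$
$\left(b{\left(4 \right)} + \frac{1}{-348 - 412}\right)^{2} = \left(\left(-3 + 4^{2} - 16\right) + \frac{1}{-348 - 412}\right)^{2} = \left(\left(-3 + 16 - 16\right) + \frac{1}{-760}\right)^{2} = \left(-3 - \frac{1}{760}\right)^{2} = \left(- \frac{2281}{760}\right)^{2} = \frac{5202961}{577600}$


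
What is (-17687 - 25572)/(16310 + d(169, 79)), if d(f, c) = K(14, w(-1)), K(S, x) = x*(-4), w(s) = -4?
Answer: -43259/16326 ≈ -2.6497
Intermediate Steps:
K(S, x) = -4*x
d(f, c) = 16 (d(f, c) = -4*(-4) = 16)
(-17687 - 25572)/(16310 + d(169, 79)) = (-17687 - 25572)/(16310 + 16) = -43259/16326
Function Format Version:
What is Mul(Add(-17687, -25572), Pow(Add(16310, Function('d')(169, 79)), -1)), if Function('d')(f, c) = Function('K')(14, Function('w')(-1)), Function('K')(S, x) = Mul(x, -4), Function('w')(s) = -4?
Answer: Rational(-43259, 16326) ≈ -2.6497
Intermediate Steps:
Function('K')(S, x) = Mul(-4, x)
Function('d')(f, c) = 16 (Function('d')(f, c) = Mul(-4, -4) = 16)
Mul(Add(-17687, -25572), Pow(Add(16310, Function('d')(169, 79)), -1)) = Mul(Add(-17687, -25572), Pow(Add(16310, 16), -1)) = Mul(-43259, Pow(16326, -1)) = Mul(-43259, Rational(1, 16326)) = Rational(-43259, 16326)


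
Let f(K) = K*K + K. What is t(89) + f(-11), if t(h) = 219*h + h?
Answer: 19690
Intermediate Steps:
f(K) = K + K² (f(K) = K² + K = K + K²)
t(h) = 220*h
t(89) + f(-11) = 220*89 - 11*(1 - 11) = 19580 - 11*(-10) = 19580 + 110 = 19690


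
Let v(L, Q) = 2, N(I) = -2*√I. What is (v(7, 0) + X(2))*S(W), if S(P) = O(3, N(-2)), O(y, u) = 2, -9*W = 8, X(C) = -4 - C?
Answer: -8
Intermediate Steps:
W = -8/9 (W = -⅑*8 = -8/9 ≈ -0.88889)
S(P) = 2
(v(7, 0) + X(2))*S(W) = (2 + (-4 - 1*2))*2 = (2 + (-4 - 2))*2 = (2 - 6)*2 = -4*2 = -8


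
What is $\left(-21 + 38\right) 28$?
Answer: $476$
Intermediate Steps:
$\left(-21 + 38\right) 28 = 17 \cdot 28 = 476$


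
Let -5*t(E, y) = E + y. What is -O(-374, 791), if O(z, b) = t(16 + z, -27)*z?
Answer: 28798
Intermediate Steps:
t(E, y) = -E/5 - y/5 (t(E, y) = -(E + y)/5 = -E/5 - y/5)
O(z, b) = z*(11/5 - z/5) (O(z, b) = (-(16 + z)/5 - ⅕*(-27))*z = ((-16/5 - z/5) + 27/5)*z = (11/5 - z/5)*z = z*(11/5 - z/5))
-O(-374, 791) = -(-374)*(11 - 1*(-374))/5 = -(-374)*(11 + 374)/5 = -(-374)*385/5 = -1*(-28798) = 28798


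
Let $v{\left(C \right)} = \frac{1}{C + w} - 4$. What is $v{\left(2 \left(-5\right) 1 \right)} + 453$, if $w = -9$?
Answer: $\frac{8530}{19} \approx 448.95$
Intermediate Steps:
$v{\left(C \right)} = -4 + \frac{1}{-9 + C}$ ($v{\left(C \right)} = \frac{1}{C - 9} - 4 = \frac{1}{-9 + C} - 4 = -4 + \frac{1}{-9 + C}$)
$v{\left(2 \left(-5\right) 1 \right)} + 453 = \frac{37 - 4 \cdot 2 \left(-5\right) 1}{-9 + 2 \left(-5\right) 1} + 453 = \frac{37 - 4 \left(\left(-10\right) 1\right)}{-9 - 10} + 453 = \frac{37 - -40}{-9 - 10} + 453 = \frac{37 + 40}{-19} + 453 = \left(- \frac{1}{19}\right) 77 + 453 = - \frac{77}{19} + 453 = \frac{8530}{19}$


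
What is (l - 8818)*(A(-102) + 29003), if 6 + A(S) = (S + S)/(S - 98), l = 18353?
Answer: 2764961207/10 ≈ 2.7650e+8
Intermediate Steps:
A(S) = -6 + 2*S/(-98 + S) (A(S) = -6 + (S + S)/(S - 98) = -6 + (2*S)/(-98 + S) = -6 + 2*S/(-98 + S))
(l - 8818)*(A(-102) + 29003) = (18353 - 8818)*(4*(147 - 1*(-102))/(-98 - 102) + 29003) = 9535*(4*(147 + 102)/(-200) + 29003) = 9535*(4*(-1/200)*249 + 29003) = 9535*(-249/50 + 29003) = 9535*(1449901/50) = 2764961207/10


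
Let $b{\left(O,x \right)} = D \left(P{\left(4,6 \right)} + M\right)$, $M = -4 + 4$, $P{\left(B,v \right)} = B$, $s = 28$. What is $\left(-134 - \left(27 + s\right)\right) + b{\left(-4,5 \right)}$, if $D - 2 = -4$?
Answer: $-197$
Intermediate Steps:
$D = -2$ ($D = 2 - 4 = -2$)
$M = 0$
$b{\left(O,x \right)} = -8$ ($b{\left(O,x \right)} = - 2 \left(4 + 0\right) = \left(-2\right) 4 = -8$)
$\left(-134 - \left(27 + s\right)\right) + b{\left(-4,5 \right)} = \left(-134 - 55\right) - 8 = -189 - 8 = -197$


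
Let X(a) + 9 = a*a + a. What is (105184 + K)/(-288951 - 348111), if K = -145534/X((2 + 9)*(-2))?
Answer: -23751409/144294543 ≈ -0.16460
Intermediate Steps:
X(a) = -9 + a + a**2 (X(a) = -9 + (a*a + a) = -9 + (a**2 + a) = -9 + (a + a**2) = -9 + a + a**2)
K = -145534/453 (K = -145534/(-9 + (2 + 9)*(-2) + ((2 + 9)*(-2))**2) = -145534/(-9 + 11*(-2) + (11*(-2))**2) = -145534/(-9 - 22 + (-22)**2) = -145534/(-9 - 22 + 484) = -145534/453 ≈ -321.27)
(105184 + K)/(-288951 - 348111) = (105184 - 145534/453)/(-288951 - 348111) = (47502818/453)/(-637062) = (47502818/453)*(-1/637062) = -23751409/144294543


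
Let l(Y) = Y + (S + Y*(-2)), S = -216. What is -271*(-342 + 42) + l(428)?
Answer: 80656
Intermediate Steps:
l(Y) = -216 - Y (l(Y) = Y + (-216 + Y*(-2)) = Y + (-216 - 2*Y) = -216 - Y)
-271*(-342 + 42) + l(428) = -271*(-342 + 42) + (-216 - 1*428) = -271*(-300) + (-216 - 428) = 81300 - 644 = 80656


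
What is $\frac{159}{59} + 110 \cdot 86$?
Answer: $\frac{558299}{59} \approx 9462.7$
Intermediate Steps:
$\frac{159}{59} + 110 \cdot 86 = 159 \cdot \frac{1}{59} + 9460 = \frac{159}{59} + 9460 = \frac{558299}{59}$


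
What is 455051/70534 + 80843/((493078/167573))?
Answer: 238938952980951/8694690913 ≈ 27481.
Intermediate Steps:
455051/70534 + 80843/((493078/167573)) = 455051*(1/70534) + 80843/((493078*(1/167573))) = 455051/70534 + 80843/(493078/167573) = 455051/70534 + 80843*(167573/493078) = 455051/70534 + 13547104039/493078 = 238938952980951/8694690913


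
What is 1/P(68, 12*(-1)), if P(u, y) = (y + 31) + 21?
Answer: 1/40 ≈ 0.025000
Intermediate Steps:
P(u, y) = 52 + y (P(u, y) = (31 + y) + 21 = 52 + y)
1/P(68, 12*(-1)) = 1/(52 + 12*(-1)) = 1/(52 - 12) = 1/40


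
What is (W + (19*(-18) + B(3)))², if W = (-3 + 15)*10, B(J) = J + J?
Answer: 46656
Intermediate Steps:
B(J) = 2*J
W = 120 (W = 12*10 = 120)
(W + (19*(-18) + B(3)))² = (120 + (19*(-18) + 2*3))² = (120 + (-342 + 6))² = (120 - 336)² = (-216)² = 46656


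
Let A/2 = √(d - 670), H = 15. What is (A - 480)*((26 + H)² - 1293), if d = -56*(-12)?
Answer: -186240 + 776*√2 ≈ -1.8514e+5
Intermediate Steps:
d = 672
A = 2*√2 (A = 2*√(672 - 670) = 2*√2 ≈ 2.8284)
(A - 480)*((26 + H)² - 1293) = (2*√2 - 480)*((26 + 15)² - 1293) = (-480 + 2*√2)*(41² - 1293) = (-480 + 2*√2)*(1681 - 1293) = (-480 + 2*√2)*388 = -186240 + 776*√2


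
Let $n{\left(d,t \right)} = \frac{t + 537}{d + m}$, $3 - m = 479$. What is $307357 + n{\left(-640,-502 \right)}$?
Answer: $\frac{343010377}{1116} \approx 3.0736 \cdot 10^{5}$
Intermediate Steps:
$m = -476$ ($m = 3 - 479 = -476$)
$n{\left(d,t \right)} = \frac{537 + t}{-476 + d}$ ($n{\left(d,t \right)} = \frac{t + 537}{d - 476} = \frac{537 + t}{-476 + d}$)
$307357 + n{\left(-640,-502 \right)} = 307357 + \frac{537 - 502}{-476 - 640} = 307357 + \frac{1}{-1116} \cdot 35 = 307357 - \frac{35}{1116} = \frac{343010377}{1116}$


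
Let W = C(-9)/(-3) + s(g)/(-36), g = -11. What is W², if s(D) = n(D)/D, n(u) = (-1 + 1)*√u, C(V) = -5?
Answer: 25/9 ≈ 2.7778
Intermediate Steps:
n(u) = 0 (n(u) = 0*√u = 0)
s(D) = 0 (s(D) = 0/D = 0)
W = 5/3 (W = -5/(-3) + 0/(-36) = -5*(-⅓) + 0*(-1/36) = 5/3 + 0 = 5/3 ≈ 1.6667)
W² = (5/3)² = 25/9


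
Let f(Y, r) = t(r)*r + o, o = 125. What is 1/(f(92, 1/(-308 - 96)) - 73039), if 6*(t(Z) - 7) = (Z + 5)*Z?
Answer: -131878528/9615793274943 ≈ -1.3715e-5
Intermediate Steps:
t(Z) = 7 + Z*(5 + Z)/6 (t(Z) = 7 + ((Z + 5)*Z)/6 = 7 + ((5 + Z)*Z)/6 = 7 + (Z*(5 + Z))/6 = 7 + Z*(5 + Z)/6)
f(Y, r) = 125 + r*(7 + r²/6 + 5*r/6) (f(Y, r) = (7 + r²/6 + 5*r/6)*r + 125 = r*(7 + r²/6 + 5*r/6) + 125 = 125 + r*(7 + r²/6 + 5*r/6))
1/(f(92, 1/(-308 - 96)) - 73039) = 1/((125 + (42 + (1/(-308 - 96))² + 5/(-308 - 96))/(6*(-308 - 96))) - 73039) = 1/((125 + (⅙)*(42 + (1/(-404))² + 5/(-404))/(-404)) - 73039) = 1/((125 + (⅙)*(-1/404)*(42 + (-1/404)² + 5*(-1/404))) - 73039) = 1/((125 + (⅙)*(-1/404)*(42 + 1/163216 - 5/404)) - 73039) = 1/((125 + (⅙)*(-1/404)*(6853053/163216)) - 73039) = 1/((125 - 2284351/131878528) - 73039) = 1/(16482531649/131878528 - 73039) = 1/(-9615793274943/131878528) = -131878528/9615793274943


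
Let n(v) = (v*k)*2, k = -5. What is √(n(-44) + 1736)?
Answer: 8*√34 ≈ 46.648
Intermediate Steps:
n(v) = -10*v (n(v) = (v*(-5))*2 = -5*v*2 = -10*v)
√(n(-44) + 1736) = √(-10*(-44) + 1736) = √(440 + 1736) = √2176 = 8*√34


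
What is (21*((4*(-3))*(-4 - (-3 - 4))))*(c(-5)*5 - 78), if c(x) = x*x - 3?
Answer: -24192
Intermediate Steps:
c(x) = -3 + x² (c(x) = x² - 3 = -3 + x²)
(21*((4*(-3))*(-4 - (-3 - 4))))*(c(-5)*5 - 78) = (21*((4*(-3))*(-4 - (-3 - 4))))*((-3 + (-5)²)*5 - 78) = (21*(-12*(-4 - 1*(-7))))*((-3 + 25)*5 - 78) = (21*(-12*(-4 + 7)))*(22*5 - 78) = (21*(-12*3))*(110 - 78) = (21*(-36))*32 = -756*32 = -24192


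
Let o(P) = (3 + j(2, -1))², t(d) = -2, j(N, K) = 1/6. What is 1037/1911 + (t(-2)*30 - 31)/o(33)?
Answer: -5886079/689871 ≈ -8.5322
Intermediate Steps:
j(N, K) = ⅙
o(P) = 361/36 (o(P) = (3 + ⅙)² = (19/6)² = 361/36)
1037/1911 + (t(-2)*30 - 31)/o(33) = 1037/1911 + (-2*30 - 31)/(361/36) = 1037*(1/1911) + (-60 - 31)*(36/361) = 1037/1911 - 91*36/361 = 1037/1911 - 3276/361 = -5886079/689871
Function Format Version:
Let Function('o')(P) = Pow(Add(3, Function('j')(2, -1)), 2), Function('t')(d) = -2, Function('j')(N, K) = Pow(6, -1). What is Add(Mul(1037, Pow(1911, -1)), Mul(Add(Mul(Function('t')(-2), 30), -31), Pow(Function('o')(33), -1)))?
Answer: Rational(-5886079, 689871) ≈ -8.5322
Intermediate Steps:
Function('j')(N, K) = Rational(1, 6)
Function('o')(P) = Rational(361, 36) (Function('o')(P) = Pow(Add(3, Rational(1, 6)), 2) = Pow(Rational(19, 6), 2) = Rational(361, 36))
Add(Mul(1037, Pow(1911, -1)), Mul(Add(Mul(Function('t')(-2), 30), -31), Pow(Function('o')(33), -1))) = Add(Mul(1037, Pow(1911, -1)), Mul(Add(Mul(-2, 30), -31), Pow(Rational(361, 36), -1))) = Add(Mul(1037, Rational(1, 1911)), Mul(Add(-60, -31), Rational(36, 361))) = Add(Rational(1037, 1911), Mul(-91, Rational(36, 361))) = Add(Rational(1037, 1911), Rational(-3276, 361)) = Rational(-5886079, 689871)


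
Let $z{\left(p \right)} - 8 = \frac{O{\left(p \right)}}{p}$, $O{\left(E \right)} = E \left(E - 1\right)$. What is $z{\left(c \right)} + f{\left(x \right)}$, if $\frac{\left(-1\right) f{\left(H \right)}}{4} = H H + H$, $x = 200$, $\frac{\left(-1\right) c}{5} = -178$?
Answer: $-159903$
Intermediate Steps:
$O{\left(E \right)} = E \left(-1 + E\right)$
$c = 890$ ($c = \left(-5\right) \left(-178\right) = 890$)
$z{\left(p \right)} = 7 + p$ ($z{\left(p \right)} = 8 + \frac{p \left(-1 + p\right)}{p} = 8 + \left(-1 + p\right) = 7 + p$)
$f{\left(H \right)} = - 4 H - 4 H^{2}$ ($f{\left(H \right)} = - 4 \left(H H + H\right) = - 4 \left(H^{2} + H\right) = - 4 \left(H + H^{2}\right) = - 4 H - 4 H^{2}$)
$z{\left(c \right)} + f{\left(x \right)} = \left(7 + 890\right) - 800 \left(1 + 200\right) = 897 - 800 \cdot 201 = 897 - 160800 = -159903$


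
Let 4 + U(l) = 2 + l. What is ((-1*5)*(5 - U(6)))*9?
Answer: -45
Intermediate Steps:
U(l) = -2 + l (U(l) = -4 + (2 + l) = -2 + l)
((-1*5)*(5 - U(6)))*9 = ((-1*5)*(5 - (-2 + 6)))*9 = -5*(5 - 1*4)*9 = -5*(5 - 4)*9 = -5*1*9 = -5*9 = -45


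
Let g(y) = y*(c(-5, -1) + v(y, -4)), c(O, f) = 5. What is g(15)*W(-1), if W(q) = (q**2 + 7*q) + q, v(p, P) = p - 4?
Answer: -1680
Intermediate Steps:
v(p, P) = -4 + p
g(y) = y*(1 + y) (g(y) = y*(5 + (-4 + y)) = y*(1 + y))
W(q) = q**2 + 8*q
g(15)*W(-1) = (15*(1 + 15))*(-(8 - 1)) = (15*16)*(-1*7) = 240*(-7) = -1680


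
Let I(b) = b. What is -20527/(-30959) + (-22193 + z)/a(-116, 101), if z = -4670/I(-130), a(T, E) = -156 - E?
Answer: 8986072985/103434019 ≈ 86.877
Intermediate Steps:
z = 467/13 (z = -4670/(-130) = -4670*(-1/130) = 467/13 ≈ 35.923)
-20527/(-30959) + (-22193 + z)/a(-116, 101) = -20527/(-30959) + (-22193 + 467/13)/(-156 - 1*101) = -20527*(-1/30959) - 288042/(13*(-156 - 101)) = 20527/30959 - 288042/13/(-257) = 20527/30959 - 288042/13*(-1/257) = 20527/30959 + 288042/3341 = 8986072985/103434019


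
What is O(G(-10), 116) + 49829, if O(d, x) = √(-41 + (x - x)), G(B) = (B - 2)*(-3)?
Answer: 49829 + I*√41 ≈ 49829.0 + 6.4031*I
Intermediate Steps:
G(B) = 6 - 3*B (G(B) = (-2 + B)*(-3) = 6 - 3*B)
O(d, x) = I*√41 (O(d, x) = √(-41 + 0) = √(-41) = I*√41)
O(G(-10), 116) + 49829 = I*√41 + 49829 = 49829 + I*√41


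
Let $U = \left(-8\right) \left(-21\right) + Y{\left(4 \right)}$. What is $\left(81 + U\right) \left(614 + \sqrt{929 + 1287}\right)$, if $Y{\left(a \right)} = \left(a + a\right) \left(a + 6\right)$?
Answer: $202006 + 658 \sqrt{554} \approx 2.1749 \cdot 10^{5}$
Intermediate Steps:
$Y{\left(a \right)} = 2 a \left(6 + a\right)$
$U = 248$ ($U = \left(-8\right) \left(-21\right) + 2 \cdot 4 \left(6 + 4\right) = 168 + 2 \cdot 4 \cdot 10 = 168 + 80 = 248$)
$\left(81 + U\right) \left(614 + \sqrt{929 + 1287}\right) = \left(81 + 248\right) \left(614 + \sqrt{929 + 1287}\right) = 329 \left(614 + \sqrt{2216}\right) = 329 \left(614 + 2 \sqrt{554}\right) = 202006 + 658 \sqrt{554}$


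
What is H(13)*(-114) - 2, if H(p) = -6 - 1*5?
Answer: 1252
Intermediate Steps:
H(p) = -11 (H(p) = -6 - 5 = -11)
H(13)*(-114) - 2 = -11*(-114) - 2 = 1254 - 2 = 1252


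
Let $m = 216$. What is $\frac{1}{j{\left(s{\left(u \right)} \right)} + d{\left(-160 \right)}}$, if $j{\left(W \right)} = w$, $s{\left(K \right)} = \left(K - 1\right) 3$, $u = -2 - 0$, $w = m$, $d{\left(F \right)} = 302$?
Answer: $\frac{1}{518} \approx 0.0019305$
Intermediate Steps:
$w = 216$
$u = -2$ ($u = -2 + 0 = -2$)
$s{\left(K \right)} = -3 + 3 K$ ($s{\left(K \right)} = \left(-1 + K\right) 3 = -3 + 3 K$)
$j{\left(W \right)} = 216$
$\frac{1}{j{\left(s{\left(u \right)} \right)} + d{\left(-160 \right)}} = \frac{1}{216 + 302} = \frac{1}{518}$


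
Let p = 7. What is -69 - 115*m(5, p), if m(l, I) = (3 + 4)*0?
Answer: -69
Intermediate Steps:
m(l, I) = 0 (m(l, I) = 7*0 = 0)
-69 - 115*m(5, p) = -69 - 115*0 = -69 + 0 = -69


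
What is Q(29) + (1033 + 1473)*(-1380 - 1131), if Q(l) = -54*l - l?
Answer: -6294161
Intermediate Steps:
Q(l) = -55*l
Q(29) + (1033 + 1473)*(-1380 - 1131) = -55*29 + (1033 + 1473)*(-1380 - 1131) = -1595 + 2506*(-2511) = -1595 - 6292566 = -6294161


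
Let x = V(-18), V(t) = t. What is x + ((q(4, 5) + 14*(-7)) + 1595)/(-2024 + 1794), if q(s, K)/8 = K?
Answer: -5677/230 ≈ -24.683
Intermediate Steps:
q(s, K) = 8*K
x = -18
x + ((q(4, 5) + 14*(-7)) + 1595)/(-2024 + 1794) = -18 + ((8*5 + 14*(-7)) + 1595)/(-2024 + 1794) = -18 + ((40 - 98) + 1595)/(-230) = -18 + (-58 + 1595)*(-1/230) = -18 + 1537*(-1/230) = -18 - 1537/230 = -5677/230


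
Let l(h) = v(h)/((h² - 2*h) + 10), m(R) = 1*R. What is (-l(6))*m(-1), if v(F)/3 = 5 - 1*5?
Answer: 0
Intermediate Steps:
v(F) = 0 (v(F) = 3*(5 - 1*5) = 3*(5 - 5) = 3*0 = 0)
m(R) = R
l(h) = 0 (l(h) = 0/((h² - 2*h) + 10) = 0/(10 + h² - 2*h) = 0)
(-l(6))*m(-1) = -1*0*(-1) = 0*(-1) = 0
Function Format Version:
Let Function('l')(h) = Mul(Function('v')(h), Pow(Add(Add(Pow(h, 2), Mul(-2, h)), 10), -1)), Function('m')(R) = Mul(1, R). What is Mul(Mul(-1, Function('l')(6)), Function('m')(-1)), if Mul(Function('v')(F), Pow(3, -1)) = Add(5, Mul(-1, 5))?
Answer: 0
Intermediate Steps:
Function('v')(F) = 0 (Function('v')(F) = Mul(3, Add(5, Mul(-1, 5))) = Mul(3, Add(5, -5)) = Mul(3, 0) = 0)
Function('m')(R) = R
Function('l')(h) = 0 (Function('l')(h) = Mul(0, Pow(Add(Add(Pow(h, 2), Mul(-2, h)), 10), -1)) = Mul(0, Pow(Add(10, Pow(h, 2), Mul(-2, h)), -1)) = 0)
Mul(Mul(-1, Function('l')(6)), Function('m')(-1)) = Mul(Mul(-1, 0), -1) = Mul(0, -1) = 0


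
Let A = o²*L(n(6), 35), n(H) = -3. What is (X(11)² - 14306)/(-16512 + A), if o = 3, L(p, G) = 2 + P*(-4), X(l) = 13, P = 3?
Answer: 14137/16602 ≈ 0.85152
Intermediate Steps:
L(p, G) = -10 (L(p, G) = 2 + 3*(-4) = 2 - 12 = -10)
A = -90 (A = 3²*(-10) = 9*(-10) = -90)
(X(11)² - 14306)/(-16512 + A) = (13² - 14306)/(-16512 - 90) = (169 - 14306)/(-16602) = -14137*(-1/16602) = 14137/16602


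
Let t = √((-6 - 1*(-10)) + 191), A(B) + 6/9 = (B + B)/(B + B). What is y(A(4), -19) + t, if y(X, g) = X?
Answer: ⅓ + √195 ≈ 14.298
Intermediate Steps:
A(B) = ⅓ (A(B) = -⅔ + (B + B)/(B + B) = -⅔ + (2*B)/((2*B)) = -⅔ + (2*B)*(1/(2*B)) = -⅔ + 1 = ⅓)
t = √195 (t = √((-6 + 10) + 191) = √(4 + 191) = √195 ≈ 13.964)
y(A(4), -19) + t = ⅓ + √195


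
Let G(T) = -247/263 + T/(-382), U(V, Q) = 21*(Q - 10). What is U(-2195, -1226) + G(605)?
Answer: -2607948965/100466 ≈ -25959.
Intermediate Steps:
U(V, Q) = -210 + 21*Q (U(V, Q) = 21*(-10 + Q) = -210 + 21*Q)
G(T) = -247/263 - T/382 (G(T) = -247*1/263 + T*(-1/382) = -247/263 - T/382)
U(-2195, -1226) + G(605) = (-210 + 21*(-1226)) + (-247/263 - 1/382*605) = (-210 - 25746) + (-247/263 - 605/382) = -25956 - 253469/100466 = -2607948965/100466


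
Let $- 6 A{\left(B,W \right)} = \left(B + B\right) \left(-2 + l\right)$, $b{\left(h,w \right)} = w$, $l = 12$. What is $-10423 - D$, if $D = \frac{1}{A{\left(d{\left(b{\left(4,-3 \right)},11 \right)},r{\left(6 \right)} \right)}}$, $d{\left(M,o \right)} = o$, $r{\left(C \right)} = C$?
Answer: $- \frac{1146527}{110} \approx -10423.0$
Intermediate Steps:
$A{\left(B,W \right)} = - \frac{10 B}{3}$ ($A{\left(B,W \right)} = - \frac{\left(B + B\right) \left(-2 + 12\right)}{6} = - \frac{2 B 10}{6} = - \frac{20 B}{6} = - \frac{10 B}{3}$)
$D = - \frac{3}{110}$ ($D = \frac{1}{\left(- \frac{10}{3}\right) 11} = \frac{1}{- \frac{110}{3}} = - \frac{3}{110} \approx -0.027273$)
$-10423 - D = -10423 - - \frac{3}{110} = -10423 + \frac{3}{110} = - \frac{1146527}{110}$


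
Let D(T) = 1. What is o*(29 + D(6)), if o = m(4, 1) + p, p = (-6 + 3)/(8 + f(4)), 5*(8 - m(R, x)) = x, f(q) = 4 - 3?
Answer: 224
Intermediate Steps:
f(q) = 1
m(R, x) = 8 - x/5
p = -⅓ (p = (-6 + 3)/(8 + 1) = -3/9 = -3*⅑ = -⅓ ≈ -0.33333)
o = 112/15 (o = (8 - ⅕*1) - ⅓ = (8 - ⅕) - ⅓ = 39/5 - ⅓ = 112/15 ≈ 7.4667)
o*(29 + D(6)) = 112*(29 + 1)/15 = (112/15)*30 = 224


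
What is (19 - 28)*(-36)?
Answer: 324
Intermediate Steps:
(19 - 28)*(-36) = -9*(-36) = 324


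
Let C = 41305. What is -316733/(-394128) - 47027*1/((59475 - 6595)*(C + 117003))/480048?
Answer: 1152930728206279201/1434654052634557440 ≈ 0.80363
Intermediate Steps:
-316733/(-394128) - 47027*1/((59475 - 6595)*(C + 117003))/480048 = -316733/(-394128) - 47027*1/((41305 + 117003)*(59475 - 6595))/480048 = -316733*(-1/394128) - 47027/(52880*158308)*(1/480048) = 13771/17136 - 47027/8371327040*(1/480048) = 13771/17136 - 47027*1/8371327040*(1/480048) = 13771/17136 - 47027/8371327040*1/480048 = 13771/17136 - 47027/4018638802897920 = 1152930728206279201/1434654052634557440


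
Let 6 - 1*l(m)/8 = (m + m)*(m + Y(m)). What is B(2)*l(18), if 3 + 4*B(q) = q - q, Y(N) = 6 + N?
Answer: 9036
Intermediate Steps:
l(m) = 48 - 16*m*(6 + 2*m) (l(m) = 48 - 8*(m + m)*(m + (6 + m)) = 48 - 8*2*m*(6 + 2*m) = 48 - 16*m*(6 + 2*m))
B(q) = -¾ (B(q) = -¾ + (q - q)/4 = -¾ + (¼)*0 = -¾ + 0 = -¾)
B(2)*l(18) = -3*(48 - 96*18 - 32*18²)/4 = -3*(48 - 1728 - 32*324)/4 = -3*(48 - 1728 - 10368)/4 = -¾*(-12048) = 9036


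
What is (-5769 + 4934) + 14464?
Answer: 13629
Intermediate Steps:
(-5769 + 4934) + 14464 = -835 + 14464 = 13629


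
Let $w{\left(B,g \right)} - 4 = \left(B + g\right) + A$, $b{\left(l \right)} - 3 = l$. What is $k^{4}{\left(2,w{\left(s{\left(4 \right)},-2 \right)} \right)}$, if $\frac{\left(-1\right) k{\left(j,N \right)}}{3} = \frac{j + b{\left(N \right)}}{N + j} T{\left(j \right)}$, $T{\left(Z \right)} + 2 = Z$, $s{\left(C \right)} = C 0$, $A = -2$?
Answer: $0$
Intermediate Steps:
$b{\left(l \right)} = 3 + l$
$s{\left(C \right)} = 0$
$T{\left(Z \right)} = -2 + Z$
$w{\left(B,g \right)} = 2 + B + g$ ($w{\left(B,g \right)} = 4 - \left(2 - B - g\right) = 4 + \left(-2 + B + g\right) = 2 + B + g$)
$k{\left(j,N \right)} = - \frac{3 \left(-2 + j\right) \left(3 + N + j\right)}{N + j}$ ($k{\left(j,N \right)} = - 3 \frac{j + \left(3 + N\right)}{N + j} \left(-2 + j\right) = - 3 \frac{3 + N + j}{N + j} \left(-2 + j\right) = - 3 \frac{\left(-2 + j\right) \left(3 + N + j\right)}{N + j} = - \frac{3 \left(-2 + j\right) \left(3 + N + j\right)}{N + j}$)
$k^{4}{\left(2,w{\left(s{\left(4 \right)},-2 \right)} \right)} = \left(- \frac{3 \left(-2 + 2\right) \left(3 + \left(2 + 0 - 2\right) + 2\right)}{\left(2 + 0 - 2\right) + 2}\right)^{4} = \left(\left(-3\right) \frac{1}{0 + 2} \cdot 0 \left(3 + 0 + 2\right)\right)^{4} = \left(\left(-3\right) \frac{1}{2} \cdot 0 \cdot 5\right)^{4} = 0^{4} = 0$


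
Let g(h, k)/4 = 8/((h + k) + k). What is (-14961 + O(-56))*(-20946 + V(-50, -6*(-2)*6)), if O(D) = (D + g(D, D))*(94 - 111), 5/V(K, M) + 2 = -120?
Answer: 751601803457/2562 ≈ 2.9337e+8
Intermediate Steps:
g(h, k) = 32/(h + 2*k) (g(h, k) = 4*(8/((h + k) + k)) = 4*(8/(h + 2*k)) = 32/(h + 2*k))
V(K, M) = -5/122 (V(K, M) = 5/(-2 - 120) = 5/(-122) = 5*(-1/122) = -5/122)
O(D) = -17*D - 544/(3*D) (O(D) = (D + 32/(D + 2*D))*(94 - 111) = (D + 32/((3*D)))*(-17) = (D + 32*(1/(3*D)))*(-17) = (D + 32/(3*D))*(-17) = -17*D - 544/(3*D))
(-14961 + O(-56))*(-20946 + V(-50, -6*(-2)*6)) = (-14961 + (-17*(-56) - 544/3/(-56)))*(-20946 - 5/122) = (-14961 + (952 - 544/3*(-1/56)))*(-2555417/122) = (-14961 + (952 + 68/21))*(-2555417/122) = (-14961 + 20060/21)*(-2555417/122) = -294121/21*(-2555417/122) = 751601803457/2562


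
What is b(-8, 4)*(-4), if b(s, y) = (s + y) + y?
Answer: 0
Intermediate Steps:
b(s, y) = s + 2*y
b(-8, 4)*(-4) = (-8 + 2*4)*(-4) = (-8 + 8)*(-4) = 0*(-4) = 0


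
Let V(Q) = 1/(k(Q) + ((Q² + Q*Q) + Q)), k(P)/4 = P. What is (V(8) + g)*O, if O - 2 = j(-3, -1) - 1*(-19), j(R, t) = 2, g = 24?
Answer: 92759/168 ≈ 552.14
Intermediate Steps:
k(P) = 4*P
V(Q) = 1/(2*Q² + 5*Q) (V(Q) = 1/(4*Q + ((Q² + Q*Q) + Q)) = 1/(4*Q + ((Q² + Q²) + Q)) = 1/(4*Q + (2*Q² + Q)) = 1/(4*Q + (Q + 2*Q²)) = 1/(2*Q² + 5*Q))
O = 23 (O = 2 + (2 - 1*(-19)) = 2 + (2 + 19) = 2 + 21 = 23)
(V(8) + g)*O = (1/(8*(5 + 2*8)) + 24)*23 = (1/(8*(5 + 16)) + 24)*23 = ((⅛)/21 + 24)*23 = ((⅛)*(1/21) + 24)*23 = (1/168 + 24)*23 = (4033/168)*23 = 92759/168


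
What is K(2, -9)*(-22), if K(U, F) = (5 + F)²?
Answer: -352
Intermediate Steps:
K(2, -9)*(-22) = (5 - 9)²*(-22) = (-4)²*(-22) = 16*(-22) = -352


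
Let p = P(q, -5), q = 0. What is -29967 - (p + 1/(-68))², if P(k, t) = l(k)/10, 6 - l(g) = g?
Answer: -3464224801/115600 ≈ -29967.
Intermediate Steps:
l(g) = 6 - g
P(k, t) = ⅗ - k/10 (P(k, t) = (6 - k)/10 = (6 - k)*(⅒) = ⅗ - k/10)
p = ⅗ (p = ⅗ - ⅒*0 = ⅗ + 0 = ⅗ ≈ 0.60000)
-29967 - (p + 1/(-68))² = -29967 - (⅗ + 1/(-68))² = -29967 - (⅗ - 1/68)² = -29967 - (199/340)² = -29967 - 1*39601/115600 = -29967 - 39601/115600 = -3464224801/115600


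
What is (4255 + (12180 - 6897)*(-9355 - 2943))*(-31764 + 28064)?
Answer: 240374492300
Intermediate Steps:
(4255 + (12180 - 6897)*(-9355 - 2943))*(-31764 + 28064) = (4255 + 5283*(-12298))*(-3700) = (4255 - 64970334)*(-3700) = -64966079*(-3700) = 240374492300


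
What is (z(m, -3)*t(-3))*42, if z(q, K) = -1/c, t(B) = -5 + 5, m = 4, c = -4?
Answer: 0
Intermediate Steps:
t(B) = 0
z(q, K) = 1/4 (z(q, K) = -1/(-4) = -1*(-1/4) = 1/4)
(z(m, -3)*t(-3))*42 = ((1/4)*0)*42 = 0*42 = 0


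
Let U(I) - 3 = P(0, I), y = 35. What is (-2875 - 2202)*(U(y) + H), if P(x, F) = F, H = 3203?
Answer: -16454557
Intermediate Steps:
U(I) = 3 + I
(-2875 - 2202)*(U(y) + H) = (-2875 - 2202)*((3 + 35) + 3203) = -5077*(38 + 3203) = -5077*3241 = -16454557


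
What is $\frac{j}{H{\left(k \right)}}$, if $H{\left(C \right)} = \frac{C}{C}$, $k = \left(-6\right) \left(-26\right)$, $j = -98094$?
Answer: $-98094$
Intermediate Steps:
$k = 156$
$H{\left(C \right)} = 1$
$\frac{j}{H{\left(k \right)}} = - \frac{98094}{1} = \left(-98094\right) 1 = -98094$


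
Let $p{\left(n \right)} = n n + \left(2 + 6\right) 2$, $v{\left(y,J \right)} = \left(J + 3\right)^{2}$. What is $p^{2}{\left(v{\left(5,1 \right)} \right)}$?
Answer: $73984$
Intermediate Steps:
$v{\left(y,J \right)} = \left(3 + J\right)^{2}$
$p{\left(n \right)} = 16 + n^{2}$ ($p{\left(n \right)} = n^{2} + 8 \cdot 2 = n^{2} + 16 = 16 + n^{2}$)
$p^{2}{\left(v{\left(5,1 \right)} \right)} = \left(16 + \left(\left(3 + 1\right)^{2}\right)^{2}\right)^{2} = \left(16 + \left(4^{2}\right)^{2}\right)^{2} = \left(16 + 16^{2}\right)^{2} = \left(16 + 256\right)^{2} = 272^{2} = 73984$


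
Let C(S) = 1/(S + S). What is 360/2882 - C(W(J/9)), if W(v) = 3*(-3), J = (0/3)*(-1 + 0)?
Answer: 4681/25938 ≈ 0.18047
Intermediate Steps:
J = 0 (J = (0*(⅓))*(-1) = 0*(-1) = 0)
W(v) = -9
C(S) = 1/(2*S)
360/2882 - C(W(J/9)) = 360/2882 - 1/(2*(-9)) = 360*(1/2882) - (-1)/(2*9) = 180/1441 - 1*(-1/18) = 180/1441 + 1/18 = 4681/25938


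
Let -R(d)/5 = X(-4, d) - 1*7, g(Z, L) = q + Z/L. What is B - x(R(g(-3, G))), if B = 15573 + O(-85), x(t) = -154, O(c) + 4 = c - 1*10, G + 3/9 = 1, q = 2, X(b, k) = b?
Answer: 15628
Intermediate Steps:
G = 2/3 (G = -1/3 + 1 = 2/3 ≈ 0.66667)
O(c) = -14 + c (O(c) = -4 + (c - 1*10) = -4 + (c - 10) = -4 + (-10 + c) = -14 + c)
g(Z, L) = 2 + Z/L
R(d) = 55 (R(d) = -5*(-4 - 1*7) = -5*(-4 - 7) = -5*(-11) = 55)
B = 15474 (B = 15573 + (-14 - 85) = 15573 - 99 = 15474)
B - x(R(g(-3, G))) = 15474 - 1*(-154) = 15474 + 154 = 15628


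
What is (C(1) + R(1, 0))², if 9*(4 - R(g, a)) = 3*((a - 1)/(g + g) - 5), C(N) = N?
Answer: 1681/36 ≈ 46.694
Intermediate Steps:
R(g, a) = 17/3 - (-1 + a)/(6*g) (R(g, a) = 4 - ((a - 1)/(g + g) - 5)/3 = 4 - ((-1 + a)/((2*g)) - 5)/3 = 4 - ((-1 + a)*(1/(2*g)) - 5)/3 = 4 - ((-1 + a)/(2*g) - 5)/3 = 4 - (-5 + (-1 + a)/(2*g))/3 = 4 - (-15 + 3*(-1 + a)/(2*g))/9 = 4 + (5/3 - (-1 + a)/(6*g)) = 17/3 - (-1 + a)/(6*g))
(C(1) + R(1, 0))² = (1 + (⅙)*(1 - 1*0 + 34*1)/1)² = (1 + (⅙)*1*(1 + 0 + 34))² = (1 + (⅙)*1*35)² = (1 + 35/6)² = (41/6)² = 1681/36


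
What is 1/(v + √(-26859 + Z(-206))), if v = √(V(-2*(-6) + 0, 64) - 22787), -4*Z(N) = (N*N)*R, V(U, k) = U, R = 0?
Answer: -I/(√26859 + 5*√911) ≈ -0.0031766*I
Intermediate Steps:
Z(N) = 0 (Z(N) = -N*N*0/4 = -N²*0/4 = -¼*0 = 0)
v = 5*I*√911 (v = √((-2*(-6) + 0) - 22787) = √((12 + 0) - 22787) = √(12 - 22787) = √(-22775) = 5*I*√911 ≈ 150.91*I)
1/(v + √(-26859 + Z(-206))) = 1/(5*I*√911 + √(-26859 + 0)) = 1/(5*I*√911 + √(-26859)) = 1/(5*I*√911 + I*√26859) = 1/(I*√26859 + 5*I*√911)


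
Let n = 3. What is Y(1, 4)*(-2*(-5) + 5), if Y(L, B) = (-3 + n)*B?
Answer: 0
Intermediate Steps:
Y(L, B) = 0 (Y(L, B) = (-3 + 3)*B = 0*B = 0)
Y(1, 4)*(-2*(-5) + 5) = 0*(-2*(-5) + 5) = 0*(10 + 5) = 0*15 = 0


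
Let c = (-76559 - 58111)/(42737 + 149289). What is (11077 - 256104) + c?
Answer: -23525844686/96013 ≈ -2.4503e+5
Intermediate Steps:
c = -67335/96013 (c = -134670/192026 = -134670*1/192026 = -67335/96013 ≈ -0.70131)
(11077 - 256104) + c = (11077 - 256104) - 67335/96013 = -245027 - 67335/96013 = -23525844686/96013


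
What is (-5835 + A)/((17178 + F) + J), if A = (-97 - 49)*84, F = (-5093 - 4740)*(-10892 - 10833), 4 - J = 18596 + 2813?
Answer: -18099/213617698 ≈ -8.4726e-5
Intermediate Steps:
J = -21405 (J = 4 - (18596 + 2813) = 4 - 1*21409 = 4 - 21409 = -21405)
F = 213621925 (F = -9833*(-21725) = 213621925)
A = -12264 (A = -146*84 = -12264)
(-5835 + A)/((17178 + F) + J) = (-5835 - 12264)/((17178 + 213621925) - 21405) = -18099/(213639103 - 21405) = -18099/213617698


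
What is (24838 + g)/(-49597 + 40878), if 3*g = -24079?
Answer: -50435/26157 ≈ -1.9282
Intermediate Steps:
g = -24079/3 (g = (⅓)*(-24079) = -24079/3 ≈ -8026.3)
(24838 + g)/(-49597 + 40878) = (24838 - 24079/3)/(-49597 + 40878) = (50435/3)/(-8719) = (50435/3)*(-1/8719) = -50435/26157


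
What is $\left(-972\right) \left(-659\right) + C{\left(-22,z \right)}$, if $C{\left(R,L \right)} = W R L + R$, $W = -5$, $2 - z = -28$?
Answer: $643826$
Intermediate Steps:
$z = 30$ ($z = 2 - -28 = 2 + 28 = 30$)
$C{\left(R,L \right)} = R - 5 L R$ ($C{\left(R,L \right)} = - 5 R L + R = - 5 L R + R = R - 5 L R$)
$\left(-972\right) \left(-659\right) + C{\left(-22,z \right)} = \left(-972\right) \left(-659\right) - 22 \left(1 - 150\right) = 640548 - 22 \left(1 - 150\right) = 640548 - -3278 = 640548 + 3278 = 643826$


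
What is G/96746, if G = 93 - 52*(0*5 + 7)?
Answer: -271/96746 ≈ -0.0028012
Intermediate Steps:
G = -271 (G = 93 - 52*(0 + 7) = 93 - 52*7 = 93 - 364 = -271)
G/96746 = -271/96746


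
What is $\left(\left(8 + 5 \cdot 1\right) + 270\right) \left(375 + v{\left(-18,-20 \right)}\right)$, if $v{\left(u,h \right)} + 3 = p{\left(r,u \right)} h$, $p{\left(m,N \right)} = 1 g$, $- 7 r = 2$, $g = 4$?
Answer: $82636$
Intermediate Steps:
$r = - \frac{2}{7}$ ($r = \left(- \frac{1}{7}\right) 2 = - \frac{2}{7} \approx -0.28571$)
$p{\left(m,N \right)} = 4$ ($p{\left(m,N \right)} = 1 \cdot 4 = 4$)
$v{\left(u,h \right)} = -3 + 4 h$
$\left(\left(8 + 5 \cdot 1\right) + 270\right) \left(375 + v{\left(-18,-20 \right)}\right) = \left(\left(8 + 5 \cdot 1\right) + 270\right) \left(375 + \left(-3 + 4 \left(-20\right)\right)\right) = \left(\left(8 + 5\right) + 270\right) \left(375 - 83\right) = \left(13 + 270\right) \left(375 - 83\right) = 283 \cdot 292 = 82636$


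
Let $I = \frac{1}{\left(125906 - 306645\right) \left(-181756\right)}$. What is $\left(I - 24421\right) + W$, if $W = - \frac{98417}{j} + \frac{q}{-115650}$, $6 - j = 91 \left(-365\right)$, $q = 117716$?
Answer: $- \frac{1541356851473922497131787}{63105756028933983300} \approx -24425.0$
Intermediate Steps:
$j = 33221$ ($j = 6 - 91 \left(-365\right) = 6 - -33215 = 6 + 33215 = 33221$)
$I = \frac{1}{32850397684}$ ($I = \frac{1}{-180739} \left(- \frac{1}{181756}\right) = \left(- \frac{1}{180739}\right) \left(- \frac{1}{181756}\right) = \frac{1}{32850397684} \approx 3.0441 \cdot 10^{-11}$)
$W = - \frac{7646284643}{1921004325}$ ($W = - \frac{98417}{33221} + \frac{117716}{-115650} = \left(-98417\right) \frac{1}{33221} + 117716 \left(- \frac{1}{115650}\right) = - \frac{98417}{33221} - \frac{58858}{57825} = - \frac{7646284643}{1921004325} \approx -3.9804$)
$\left(I - 24421\right) + W = \left(\frac{1}{32850397684} - 24421\right) - \frac{7646284643}{1921004325} = - \frac{802239561840963}{32850397684} - \frac{7646284643}{1921004325} = - \frac{1541356851473922497131787}{63105756028933983300}$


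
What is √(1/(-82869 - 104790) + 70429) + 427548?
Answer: 427548 + √275580071189210/62553 ≈ 4.2781e+5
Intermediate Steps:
√(1/(-82869 - 104790) + 70429) + 427548 = √(1/(-187659) + 70429) + 427548 = √(-1/187659 + 70429) + 427548 = √(13216635710/187659) + 427548 = √275580071189210/62553 + 427548 = 427548 + √275580071189210/62553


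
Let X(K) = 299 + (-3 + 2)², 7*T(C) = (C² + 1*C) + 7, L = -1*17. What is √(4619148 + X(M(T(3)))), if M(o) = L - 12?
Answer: 6*√128318 ≈ 2149.3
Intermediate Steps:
L = -17
T(C) = 1 + C/7 + C²/7 (T(C) = ((C² + 1*C) + 7)/7 = ((C² + C) + 7)/7 = ((C + C²) + 7)/7 = (7 + C + C²)/7 = 1 + C/7 + C²/7)
M(o) = -29 (M(o) = -17 - 12 = -29)
X(K) = 300 (X(K) = 299 + (-1)² = 299 + 1 = 300)
√(4619148 + X(M(T(3)))) = √(4619148 + 300) = √4619448 = 6*√128318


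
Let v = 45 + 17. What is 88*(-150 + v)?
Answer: -7744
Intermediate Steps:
v = 62
88*(-150 + v) = 88*(-150 + 62) = 88*(-88) = -7744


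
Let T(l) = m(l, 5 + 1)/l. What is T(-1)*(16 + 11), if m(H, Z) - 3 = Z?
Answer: -243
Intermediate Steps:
m(H, Z) = 3 + Z
T(l) = 9/l (T(l) = (3 + (5 + 1))/l = (3 + 6)/l = 9/l)
T(-1)*(16 + 11) = (9/(-1))*(16 + 11) = (9*(-1))*27 = -9*27 = -243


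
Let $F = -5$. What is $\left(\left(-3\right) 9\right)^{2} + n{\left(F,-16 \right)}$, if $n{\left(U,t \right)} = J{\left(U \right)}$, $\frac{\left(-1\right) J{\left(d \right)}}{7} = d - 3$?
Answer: $785$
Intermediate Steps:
$J{\left(d \right)} = 21 - 7 d$ ($J{\left(d \right)} = - 7 \left(d - 3\right) = - 7 \left(-3 + d\right) = 21 - 7 d$)
$n{\left(U,t \right)} = 21 - 7 U$
$\left(\left(-3\right) 9\right)^{2} + n{\left(F,-16 \right)} = \left(\left(-3\right) 9\right)^{2} + \left(21 - -35\right) = \left(-27\right)^{2} + \left(21 + 35\right) = 729 + 56 = 785$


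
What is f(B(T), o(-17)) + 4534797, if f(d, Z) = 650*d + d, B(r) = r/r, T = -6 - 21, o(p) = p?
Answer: 4535448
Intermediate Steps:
T = -27
B(r) = 1
f(d, Z) = 651*d
f(B(T), o(-17)) + 4534797 = 651*1 + 4534797 = 651 + 4534797 = 4535448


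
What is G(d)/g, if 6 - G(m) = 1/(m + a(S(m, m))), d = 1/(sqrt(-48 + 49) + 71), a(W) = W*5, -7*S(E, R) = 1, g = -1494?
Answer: -437/87897 ≈ -0.0049717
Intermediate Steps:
S(E, R) = -1/7 (S(E, R) = -1/7*1 = -1/7)
a(W) = 5*W
d = 1/72 (d = 1/(sqrt(1) + 71) = 1/(1 + 71) = 1/72 ≈ 0.013889)
G(m) = 6 - 1/(-5/7 + m) (G(m) = 6 - 1/(m + 5*(-1/7)) = 6 - 1/(m - 5/7) = 6 - 1/(-5/7 + m))
G(d)/g = ((-37 + 42*(1/72))/(-5 + 7*(1/72)))/(-1494) = ((-37 + 7/12)/(-5 + 7/72))*(-1/1494) = (-437/12/(-353/72))*(-1/1494) = -72/353*(-437/12)*(-1/1494) = (2622/353)*(-1/1494) = -437/87897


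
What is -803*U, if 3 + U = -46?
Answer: 39347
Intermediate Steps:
U = -49 (U = -3 - 46 = -49)
-803*U = -803*(-49) = 39347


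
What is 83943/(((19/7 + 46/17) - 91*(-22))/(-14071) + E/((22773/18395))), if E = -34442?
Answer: -3200933537524611/1060870336447469 ≈ -3.0173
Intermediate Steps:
83943/(((19/7 + 46/17) - 91*(-22))/(-14071) + E/((22773/18395))) = 83943/(((19/7 + 46/17) - 91*(-22))/(-14071) - 34442/(22773/18395)) = 83943/(((19*(1/7) + 46*(1/17)) + 2002)*(-1/14071) - 34442/(22773*(1/18395))) = 83943/(((19/7 + 46/17) + 2002)*(-1/14071) - 34442/22773/18395) = 83943/((645/119 + 2002)*(-1/14071) - 34442*18395/22773) = 83943/((238883/119)*(-1/14071) - 633560590/22773) = 83943/(-238883/1674449 - 633560590/22773) = 83943/(-1060870336447469/38132227077) = 83943*(-38132227077/1060870336447469) = -3200933537524611/1060870336447469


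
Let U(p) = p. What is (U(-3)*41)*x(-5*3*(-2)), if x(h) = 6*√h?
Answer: -738*√30 ≈ -4042.2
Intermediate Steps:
(U(-3)*41)*x(-5*3*(-2)) = (-3*41)*(6*√(-5*3*(-2))) = -738*√(-15*(-2)) = -738*√30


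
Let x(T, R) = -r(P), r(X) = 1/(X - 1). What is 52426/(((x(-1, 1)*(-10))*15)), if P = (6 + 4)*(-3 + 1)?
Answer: -183491/25 ≈ -7339.6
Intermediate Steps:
P = -20 (P = 10*(-2) = -20)
r(X) = 1/(-1 + X)
x(T, R) = 1/21 (x(T, R) = -1/(-1 - 20) = -1/(-21) = -1*(-1/21) = 1/21)
52426/(((x(-1, 1)*(-10))*15)) = 52426/((((1/21)*(-10))*15)) = 52426/((-10/21*15)) = 52426/(-50/7) = 52426*(-7/50) = -183491/25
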